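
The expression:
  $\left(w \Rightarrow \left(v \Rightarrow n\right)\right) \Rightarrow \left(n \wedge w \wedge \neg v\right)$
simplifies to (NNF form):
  $w \wedge \left(n \vee v\right) \wedge \left(\neg n \vee \neg v\right)$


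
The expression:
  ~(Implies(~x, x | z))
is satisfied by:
  {x: False, z: False}


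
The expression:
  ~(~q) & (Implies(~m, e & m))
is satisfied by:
  {m: True, q: True}


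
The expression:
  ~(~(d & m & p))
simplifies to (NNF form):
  d & m & p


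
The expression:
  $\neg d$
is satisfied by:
  {d: False}


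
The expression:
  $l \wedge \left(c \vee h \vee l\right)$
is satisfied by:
  {l: True}


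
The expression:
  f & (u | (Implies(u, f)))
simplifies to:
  f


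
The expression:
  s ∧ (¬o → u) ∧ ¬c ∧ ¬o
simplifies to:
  s ∧ u ∧ ¬c ∧ ¬o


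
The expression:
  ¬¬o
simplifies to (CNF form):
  o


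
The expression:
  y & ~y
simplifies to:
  False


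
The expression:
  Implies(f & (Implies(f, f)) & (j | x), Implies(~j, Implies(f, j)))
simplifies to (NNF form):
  j | ~f | ~x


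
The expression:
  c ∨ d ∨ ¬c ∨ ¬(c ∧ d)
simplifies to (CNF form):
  True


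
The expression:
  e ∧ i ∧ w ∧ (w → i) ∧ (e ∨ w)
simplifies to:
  e ∧ i ∧ w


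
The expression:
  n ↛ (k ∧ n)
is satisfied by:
  {n: True, k: False}


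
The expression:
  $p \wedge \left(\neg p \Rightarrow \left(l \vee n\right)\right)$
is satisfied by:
  {p: True}


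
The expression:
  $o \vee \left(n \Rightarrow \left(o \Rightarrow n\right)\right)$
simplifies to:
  $\text{True}$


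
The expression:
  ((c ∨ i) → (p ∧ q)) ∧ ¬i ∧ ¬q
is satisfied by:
  {q: False, i: False, c: False}


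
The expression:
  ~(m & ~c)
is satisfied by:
  {c: True, m: False}
  {m: False, c: False}
  {m: True, c: True}


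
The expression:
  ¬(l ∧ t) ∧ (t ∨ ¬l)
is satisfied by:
  {l: False}


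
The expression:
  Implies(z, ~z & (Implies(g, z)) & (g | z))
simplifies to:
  ~z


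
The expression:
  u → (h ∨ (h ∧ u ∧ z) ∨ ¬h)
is always true.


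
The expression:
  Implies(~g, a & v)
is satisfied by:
  {v: True, g: True, a: True}
  {v: True, g: True, a: False}
  {g: True, a: True, v: False}
  {g: True, a: False, v: False}
  {v: True, a: True, g: False}


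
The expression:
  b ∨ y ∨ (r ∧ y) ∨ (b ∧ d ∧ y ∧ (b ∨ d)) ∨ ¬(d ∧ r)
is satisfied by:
  {y: True, b: True, d: False, r: False}
  {y: True, d: False, b: False, r: False}
  {b: True, y: False, d: False, r: False}
  {y: False, d: False, b: False, r: False}
  {r: True, y: True, b: True, d: False}
  {r: True, y: True, d: False, b: False}
  {r: True, b: True, y: False, d: False}
  {r: True, y: False, d: False, b: False}
  {y: True, d: True, b: True, r: False}
  {y: True, d: True, r: False, b: False}
  {d: True, b: True, r: False, y: False}
  {d: True, r: False, b: False, y: False}
  {y: True, d: True, r: True, b: True}
  {y: True, d: True, r: True, b: False}
  {d: True, r: True, b: True, y: False}


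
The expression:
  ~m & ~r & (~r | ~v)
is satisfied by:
  {r: False, m: False}


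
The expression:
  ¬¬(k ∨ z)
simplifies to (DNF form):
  k ∨ z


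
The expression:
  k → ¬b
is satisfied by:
  {k: False, b: False}
  {b: True, k: False}
  {k: True, b: False}


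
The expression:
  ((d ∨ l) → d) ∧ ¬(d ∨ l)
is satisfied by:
  {d: False, l: False}


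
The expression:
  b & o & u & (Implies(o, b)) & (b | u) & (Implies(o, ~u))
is never true.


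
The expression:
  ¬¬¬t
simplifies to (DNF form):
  ¬t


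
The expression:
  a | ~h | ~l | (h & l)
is always true.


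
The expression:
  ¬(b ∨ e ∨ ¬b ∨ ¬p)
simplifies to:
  False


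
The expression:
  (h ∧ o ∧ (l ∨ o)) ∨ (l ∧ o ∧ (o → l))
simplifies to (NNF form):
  o ∧ (h ∨ l)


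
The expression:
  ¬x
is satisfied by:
  {x: False}


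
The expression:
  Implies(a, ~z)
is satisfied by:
  {z: False, a: False}
  {a: True, z: False}
  {z: True, a: False}


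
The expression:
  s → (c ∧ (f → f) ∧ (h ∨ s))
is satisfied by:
  {c: True, s: False}
  {s: False, c: False}
  {s: True, c: True}


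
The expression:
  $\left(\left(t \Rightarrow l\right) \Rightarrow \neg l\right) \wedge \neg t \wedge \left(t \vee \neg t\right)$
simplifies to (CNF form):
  $\neg l \wedge \neg t$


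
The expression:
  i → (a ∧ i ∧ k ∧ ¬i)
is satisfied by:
  {i: False}


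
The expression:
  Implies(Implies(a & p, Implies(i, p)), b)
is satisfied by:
  {b: True}


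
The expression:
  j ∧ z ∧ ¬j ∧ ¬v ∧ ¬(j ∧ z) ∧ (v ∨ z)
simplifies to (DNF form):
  False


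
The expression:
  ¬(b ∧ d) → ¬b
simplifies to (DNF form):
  d ∨ ¬b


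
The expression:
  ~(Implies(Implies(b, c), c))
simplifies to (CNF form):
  ~b & ~c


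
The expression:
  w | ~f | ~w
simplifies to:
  True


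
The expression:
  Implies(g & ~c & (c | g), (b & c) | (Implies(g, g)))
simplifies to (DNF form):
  True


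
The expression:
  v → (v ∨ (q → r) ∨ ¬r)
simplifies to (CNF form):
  True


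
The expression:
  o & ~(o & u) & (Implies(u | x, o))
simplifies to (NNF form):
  o & ~u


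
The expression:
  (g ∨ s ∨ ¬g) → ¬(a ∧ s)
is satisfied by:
  {s: False, a: False}
  {a: True, s: False}
  {s: True, a: False}


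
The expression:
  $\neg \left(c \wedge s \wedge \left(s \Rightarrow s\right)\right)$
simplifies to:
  $\neg c \vee \neg s$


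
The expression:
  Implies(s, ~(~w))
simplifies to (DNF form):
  w | ~s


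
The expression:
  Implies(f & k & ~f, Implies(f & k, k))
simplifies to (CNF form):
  True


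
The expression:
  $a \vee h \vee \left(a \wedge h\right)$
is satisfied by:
  {a: True, h: True}
  {a: True, h: False}
  {h: True, a: False}


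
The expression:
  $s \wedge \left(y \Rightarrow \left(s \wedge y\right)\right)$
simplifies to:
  $s$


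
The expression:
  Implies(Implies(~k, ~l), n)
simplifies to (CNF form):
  (l | n) & (n | ~k)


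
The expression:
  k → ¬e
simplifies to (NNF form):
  ¬e ∨ ¬k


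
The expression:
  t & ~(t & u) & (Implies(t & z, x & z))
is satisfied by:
  {t: True, x: True, u: False, z: False}
  {t: True, u: False, z: False, x: False}
  {t: True, x: True, z: True, u: False}


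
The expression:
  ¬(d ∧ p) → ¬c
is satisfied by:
  {d: True, p: True, c: False}
  {d: True, p: False, c: False}
  {p: True, d: False, c: False}
  {d: False, p: False, c: False}
  {d: True, c: True, p: True}


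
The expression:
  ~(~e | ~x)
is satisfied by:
  {e: True, x: True}


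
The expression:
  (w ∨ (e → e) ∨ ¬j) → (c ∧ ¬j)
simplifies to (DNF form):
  c ∧ ¬j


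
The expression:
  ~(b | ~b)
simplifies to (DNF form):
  False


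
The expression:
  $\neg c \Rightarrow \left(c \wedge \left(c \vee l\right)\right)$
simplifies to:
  $c$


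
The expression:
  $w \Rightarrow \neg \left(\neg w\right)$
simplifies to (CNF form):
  $\text{True}$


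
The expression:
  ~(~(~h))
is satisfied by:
  {h: False}


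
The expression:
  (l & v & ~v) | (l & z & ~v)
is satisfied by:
  {z: True, l: True, v: False}


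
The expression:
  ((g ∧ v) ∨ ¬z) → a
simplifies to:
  a ∨ (z ∧ ¬g) ∨ (z ∧ ¬v)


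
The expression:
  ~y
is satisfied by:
  {y: False}


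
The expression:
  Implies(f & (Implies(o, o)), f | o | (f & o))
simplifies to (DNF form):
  True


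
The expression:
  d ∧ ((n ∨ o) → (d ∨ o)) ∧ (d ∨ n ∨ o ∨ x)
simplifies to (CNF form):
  d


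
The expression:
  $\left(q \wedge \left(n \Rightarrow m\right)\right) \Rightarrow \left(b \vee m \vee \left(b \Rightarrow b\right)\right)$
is always true.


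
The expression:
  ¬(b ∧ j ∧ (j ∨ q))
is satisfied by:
  {b: False, j: False}
  {j: True, b: False}
  {b: True, j: False}


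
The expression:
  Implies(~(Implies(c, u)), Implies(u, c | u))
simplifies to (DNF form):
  True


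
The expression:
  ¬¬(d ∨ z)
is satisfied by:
  {d: True, z: True}
  {d: True, z: False}
  {z: True, d: False}


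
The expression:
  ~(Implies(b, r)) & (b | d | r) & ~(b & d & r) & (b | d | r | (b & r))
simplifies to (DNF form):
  b & ~r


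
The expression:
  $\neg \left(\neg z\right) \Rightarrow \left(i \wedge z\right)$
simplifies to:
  $i \vee \neg z$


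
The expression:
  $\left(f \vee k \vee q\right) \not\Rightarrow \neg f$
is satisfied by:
  {f: True}


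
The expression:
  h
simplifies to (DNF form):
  h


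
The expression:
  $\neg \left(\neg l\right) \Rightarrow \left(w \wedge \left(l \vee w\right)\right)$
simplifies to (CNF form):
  $w \vee \neg l$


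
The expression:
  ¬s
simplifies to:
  ¬s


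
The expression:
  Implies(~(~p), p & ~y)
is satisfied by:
  {p: False, y: False}
  {y: True, p: False}
  {p: True, y: False}


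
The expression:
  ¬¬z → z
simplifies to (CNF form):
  True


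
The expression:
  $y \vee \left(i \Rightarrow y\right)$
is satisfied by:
  {y: True, i: False}
  {i: False, y: False}
  {i: True, y: True}


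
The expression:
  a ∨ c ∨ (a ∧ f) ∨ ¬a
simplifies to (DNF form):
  True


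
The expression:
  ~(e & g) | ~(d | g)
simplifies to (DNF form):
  ~e | ~g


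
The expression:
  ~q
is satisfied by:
  {q: False}


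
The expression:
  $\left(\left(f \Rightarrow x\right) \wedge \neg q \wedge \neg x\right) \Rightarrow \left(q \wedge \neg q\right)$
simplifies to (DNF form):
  $f \vee q \vee x$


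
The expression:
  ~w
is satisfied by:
  {w: False}


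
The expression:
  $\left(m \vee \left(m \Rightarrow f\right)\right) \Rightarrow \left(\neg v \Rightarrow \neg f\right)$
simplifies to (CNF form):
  $v \vee \neg f$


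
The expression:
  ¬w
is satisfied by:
  {w: False}


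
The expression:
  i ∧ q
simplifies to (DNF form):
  i ∧ q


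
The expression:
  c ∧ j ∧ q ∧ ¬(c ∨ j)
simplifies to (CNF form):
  False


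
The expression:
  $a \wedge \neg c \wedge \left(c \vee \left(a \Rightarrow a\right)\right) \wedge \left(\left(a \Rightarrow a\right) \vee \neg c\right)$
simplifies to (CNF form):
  $a \wedge \neg c$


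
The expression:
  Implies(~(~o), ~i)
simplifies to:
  ~i | ~o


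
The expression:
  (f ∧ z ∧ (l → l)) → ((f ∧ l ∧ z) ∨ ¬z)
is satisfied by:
  {l: True, z: False, f: False}
  {l: False, z: False, f: False}
  {f: True, l: True, z: False}
  {f: True, l: False, z: False}
  {z: True, l: True, f: False}
  {z: True, l: False, f: False}
  {z: True, f: True, l: True}


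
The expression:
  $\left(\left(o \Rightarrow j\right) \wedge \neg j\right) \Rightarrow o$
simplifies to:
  $j \vee o$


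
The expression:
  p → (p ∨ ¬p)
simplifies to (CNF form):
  True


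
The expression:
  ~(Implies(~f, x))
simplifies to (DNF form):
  ~f & ~x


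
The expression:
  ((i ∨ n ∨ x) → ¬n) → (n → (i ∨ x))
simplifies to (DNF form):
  True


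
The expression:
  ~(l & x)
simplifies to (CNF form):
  ~l | ~x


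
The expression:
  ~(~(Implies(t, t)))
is always true.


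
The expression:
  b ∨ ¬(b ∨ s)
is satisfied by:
  {b: True, s: False}
  {s: False, b: False}
  {s: True, b: True}


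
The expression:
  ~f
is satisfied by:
  {f: False}


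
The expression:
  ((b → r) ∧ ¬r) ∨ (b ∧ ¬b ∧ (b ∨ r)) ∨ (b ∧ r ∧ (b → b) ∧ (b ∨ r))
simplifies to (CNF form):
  (b ∨ ¬b) ∧ (b ∨ ¬r) ∧ (r ∨ ¬b) ∧ (r ∨ ¬r)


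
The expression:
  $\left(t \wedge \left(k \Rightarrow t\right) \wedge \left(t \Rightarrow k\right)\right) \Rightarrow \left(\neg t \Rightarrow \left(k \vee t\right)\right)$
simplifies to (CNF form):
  $\text{True}$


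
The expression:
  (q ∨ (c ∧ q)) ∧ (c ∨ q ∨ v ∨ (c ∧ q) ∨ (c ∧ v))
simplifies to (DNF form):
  q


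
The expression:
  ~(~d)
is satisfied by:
  {d: True}


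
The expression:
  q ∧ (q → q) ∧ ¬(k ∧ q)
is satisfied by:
  {q: True, k: False}


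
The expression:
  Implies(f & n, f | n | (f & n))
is always true.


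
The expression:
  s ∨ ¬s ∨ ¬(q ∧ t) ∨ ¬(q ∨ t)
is always true.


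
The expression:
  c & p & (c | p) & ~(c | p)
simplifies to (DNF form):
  False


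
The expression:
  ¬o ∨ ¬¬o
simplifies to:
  True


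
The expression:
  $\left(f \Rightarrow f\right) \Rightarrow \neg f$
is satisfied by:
  {f: False}


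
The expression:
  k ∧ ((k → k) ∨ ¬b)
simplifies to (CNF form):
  k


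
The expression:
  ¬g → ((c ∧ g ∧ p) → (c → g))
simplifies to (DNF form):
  True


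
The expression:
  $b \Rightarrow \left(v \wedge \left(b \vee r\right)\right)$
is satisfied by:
  {v: True, b: False}
  {b: False, v: False}
  {b: True, v: True}


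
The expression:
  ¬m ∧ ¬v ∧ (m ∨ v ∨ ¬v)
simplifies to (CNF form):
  ¬m ∧ ¬v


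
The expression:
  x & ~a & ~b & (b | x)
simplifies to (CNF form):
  x & ~a & ~b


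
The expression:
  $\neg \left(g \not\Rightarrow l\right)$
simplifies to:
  $l \vee \neg g$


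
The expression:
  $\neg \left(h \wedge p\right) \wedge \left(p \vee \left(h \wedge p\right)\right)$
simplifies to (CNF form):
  $p \wedge \neg h$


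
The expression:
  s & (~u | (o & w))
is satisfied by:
  {o: True, w: True, s: True, u: False}
  {o: True, s: True, w: False, u: False}
  {w: True, s: True, o: False, u: False}
  {s: True, o: False, w: False, u: False}
  {o: True, u: True, w: True, s: True}


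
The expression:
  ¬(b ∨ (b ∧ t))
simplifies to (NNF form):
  ¬b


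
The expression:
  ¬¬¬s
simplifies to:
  ¬s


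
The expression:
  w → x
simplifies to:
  x ∨ ¬w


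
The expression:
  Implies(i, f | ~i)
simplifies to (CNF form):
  f | ~i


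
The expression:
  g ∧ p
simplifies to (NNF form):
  g ∧ p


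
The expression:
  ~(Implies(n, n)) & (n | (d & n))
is never true.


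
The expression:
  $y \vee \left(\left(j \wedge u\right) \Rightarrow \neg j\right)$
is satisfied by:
  {y: True, u: False, j: False}
  {u: False, j: False, y: False}
  {j: True, y: True, u: False}
  {j: True, u: False, y: False}
  {y: True, u: True, j: False}
  {u: True, y: False, j: False}
  {j: True, u: True, y: True}


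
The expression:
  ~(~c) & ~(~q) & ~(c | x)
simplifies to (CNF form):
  False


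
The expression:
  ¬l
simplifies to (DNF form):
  ¬l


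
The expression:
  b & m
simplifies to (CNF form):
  b & m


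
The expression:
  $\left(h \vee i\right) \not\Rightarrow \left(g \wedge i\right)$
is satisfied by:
  {h: True, g: False, i: False}
  {i: True, h: True, g: False}
  {i: True, g: False, h: False}
  {h: True, g: True, i: False}


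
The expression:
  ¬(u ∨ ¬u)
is never true.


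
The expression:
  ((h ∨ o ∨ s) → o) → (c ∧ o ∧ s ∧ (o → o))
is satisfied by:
  {s: True, h: True, c: True, o: False}
  {s: True, h: True, o: False, c: False}
  {s: True, c: True, o: False, h: False}
  {s: True, o: False, c: False, h: False}
  {h: True, c: True, o: False, s: False}
  {h: True, o: False, c: False, s: False}
  {h: True, s: True, o: True, c: True}
  {s: True, o: True, c: True, h: False}


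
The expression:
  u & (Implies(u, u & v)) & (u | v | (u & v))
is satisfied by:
  {u: True, v: True}


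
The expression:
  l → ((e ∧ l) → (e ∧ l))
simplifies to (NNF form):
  True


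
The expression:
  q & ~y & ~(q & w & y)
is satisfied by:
  {q: True, y: False}


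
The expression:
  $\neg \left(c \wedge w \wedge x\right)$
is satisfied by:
  {w: False, c: False, x: False}
  {x: True, w: False, c: False}
  {c: True, w: False, x: False}
  {x: True, c: True, w: False}
  {w: True, x: False, c: False}
  {x: True, w: True, c: False}
  {c: True, w: True, x: False}


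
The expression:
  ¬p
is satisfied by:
  {p: False}


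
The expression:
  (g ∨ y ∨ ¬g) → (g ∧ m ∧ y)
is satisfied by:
  {m: True, g: True, y: True}


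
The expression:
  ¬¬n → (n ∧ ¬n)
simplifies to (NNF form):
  ¬n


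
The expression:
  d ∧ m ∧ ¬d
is never true.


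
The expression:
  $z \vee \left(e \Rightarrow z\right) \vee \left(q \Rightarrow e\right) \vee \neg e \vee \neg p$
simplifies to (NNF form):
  $\text{True}$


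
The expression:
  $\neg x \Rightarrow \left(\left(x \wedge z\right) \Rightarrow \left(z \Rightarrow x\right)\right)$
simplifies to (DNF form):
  $\text{True}$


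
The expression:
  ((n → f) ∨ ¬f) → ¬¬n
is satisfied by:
  {n: True}


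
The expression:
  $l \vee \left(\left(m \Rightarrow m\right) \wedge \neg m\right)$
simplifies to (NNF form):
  $l \vee \neg m$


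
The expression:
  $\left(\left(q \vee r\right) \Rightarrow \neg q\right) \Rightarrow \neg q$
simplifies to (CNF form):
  $\text{True}$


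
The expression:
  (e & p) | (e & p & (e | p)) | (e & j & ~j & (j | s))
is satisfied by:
  {p: True, e: True}


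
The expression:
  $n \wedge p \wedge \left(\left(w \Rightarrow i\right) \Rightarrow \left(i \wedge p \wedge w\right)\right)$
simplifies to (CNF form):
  $n \wedge p \wedge w$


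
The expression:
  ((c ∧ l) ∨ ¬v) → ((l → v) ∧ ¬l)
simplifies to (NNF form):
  (v ∧ ¬c) ∨ ¬l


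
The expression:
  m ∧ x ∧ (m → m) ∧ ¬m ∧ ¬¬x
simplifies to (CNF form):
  False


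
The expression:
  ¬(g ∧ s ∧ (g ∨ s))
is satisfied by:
  {s: False, g: False}
  {g: True, s: False}
  {s: True, g: False}


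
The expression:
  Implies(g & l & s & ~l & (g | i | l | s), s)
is always true.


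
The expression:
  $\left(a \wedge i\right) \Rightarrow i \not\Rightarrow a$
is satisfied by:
  {a: False, i: False}
  {i: True, a: False}
  {a: True, i: False}


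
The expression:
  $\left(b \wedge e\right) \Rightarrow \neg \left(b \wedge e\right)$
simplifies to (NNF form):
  $\neg b \vee \neg e$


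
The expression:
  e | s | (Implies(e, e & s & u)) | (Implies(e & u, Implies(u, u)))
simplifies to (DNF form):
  True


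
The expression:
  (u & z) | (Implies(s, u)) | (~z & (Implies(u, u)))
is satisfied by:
  {u: True, s: False, z: False}
  {s: False, z: False, u: False}
  {z: True, u: True, s: False}
  {z: True, s: False, u: False}
  {u: True, s: True, z: False}
  {s: True, u: False, z: False}
  {z: True, s: True, u: True}


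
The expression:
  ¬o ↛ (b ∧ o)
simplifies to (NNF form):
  ¬o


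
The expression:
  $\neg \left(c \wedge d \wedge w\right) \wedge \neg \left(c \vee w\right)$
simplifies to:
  $\neg c \wedge \neg w$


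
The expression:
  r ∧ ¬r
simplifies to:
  False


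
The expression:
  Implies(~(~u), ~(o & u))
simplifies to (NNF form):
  ~o | ~u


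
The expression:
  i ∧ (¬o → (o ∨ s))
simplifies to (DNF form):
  (i ∧ o) ∨ (i ∧ s)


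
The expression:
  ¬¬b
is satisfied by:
  {b: True}


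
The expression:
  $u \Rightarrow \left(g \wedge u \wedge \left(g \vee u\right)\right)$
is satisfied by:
  {g: True, u: False}
  {u: False, g: False}
  {u: True, g: True}


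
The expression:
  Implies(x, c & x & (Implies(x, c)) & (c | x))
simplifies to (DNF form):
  c | ~x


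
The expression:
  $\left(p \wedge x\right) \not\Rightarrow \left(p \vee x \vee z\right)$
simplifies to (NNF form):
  $\text{False}$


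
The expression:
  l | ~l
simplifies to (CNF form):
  True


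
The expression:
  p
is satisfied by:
  {p: True}


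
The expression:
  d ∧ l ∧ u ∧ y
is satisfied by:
  {u: True, d: True, y: True, l: True}


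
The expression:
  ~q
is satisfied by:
  {q: False}


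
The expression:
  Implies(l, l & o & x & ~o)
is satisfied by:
  {l: False}


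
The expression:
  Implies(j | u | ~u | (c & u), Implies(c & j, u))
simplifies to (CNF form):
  u | ~c | ~j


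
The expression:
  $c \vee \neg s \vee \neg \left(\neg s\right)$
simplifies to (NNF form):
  $\text{True}$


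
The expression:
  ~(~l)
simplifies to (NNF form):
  l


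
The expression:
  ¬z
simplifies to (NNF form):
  ¬z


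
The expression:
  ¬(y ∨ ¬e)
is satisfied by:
  {e: True, y: False}


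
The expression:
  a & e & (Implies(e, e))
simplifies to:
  a & e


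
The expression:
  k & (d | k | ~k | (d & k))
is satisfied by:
  {k: True}


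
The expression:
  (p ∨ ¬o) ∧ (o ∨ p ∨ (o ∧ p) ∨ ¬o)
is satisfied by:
  {p: True, o: False}
  {o: False, p: False}
  {o: True, p: True}


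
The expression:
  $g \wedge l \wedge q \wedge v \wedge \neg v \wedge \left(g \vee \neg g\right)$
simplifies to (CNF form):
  $\text{False}$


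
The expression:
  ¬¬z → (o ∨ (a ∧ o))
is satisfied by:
  {o: True, z: False}
  {z: False, o: False}
  {z: True, o: True}


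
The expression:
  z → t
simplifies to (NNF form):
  t ∨ ¬z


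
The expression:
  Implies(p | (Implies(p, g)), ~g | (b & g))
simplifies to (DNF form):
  b | ~g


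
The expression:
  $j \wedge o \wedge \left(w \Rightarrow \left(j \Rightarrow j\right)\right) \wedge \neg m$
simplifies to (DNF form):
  $j \wedge o \wedge \neg m$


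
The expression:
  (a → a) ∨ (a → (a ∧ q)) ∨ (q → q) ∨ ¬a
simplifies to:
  True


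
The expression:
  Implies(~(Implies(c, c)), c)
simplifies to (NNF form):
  True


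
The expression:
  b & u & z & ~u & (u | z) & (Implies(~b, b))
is never true.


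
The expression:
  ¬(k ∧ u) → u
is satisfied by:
  {u: True}


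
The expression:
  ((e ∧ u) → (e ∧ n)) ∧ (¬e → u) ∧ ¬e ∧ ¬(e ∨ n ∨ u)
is never true.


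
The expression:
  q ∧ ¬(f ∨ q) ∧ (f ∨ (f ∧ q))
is never true.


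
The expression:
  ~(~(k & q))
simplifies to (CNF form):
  k & q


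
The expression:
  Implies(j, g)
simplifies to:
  g | ~j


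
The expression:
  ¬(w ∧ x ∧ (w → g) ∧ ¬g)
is always true.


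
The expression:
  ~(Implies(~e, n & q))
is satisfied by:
  {e: False, q: False, n: False}
  {n: True, e: False, q: False}
  {q: True, e: False, n: False}


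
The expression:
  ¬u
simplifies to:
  ¬u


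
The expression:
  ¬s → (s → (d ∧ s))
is always true.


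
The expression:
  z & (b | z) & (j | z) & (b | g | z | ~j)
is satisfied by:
  {z: True}


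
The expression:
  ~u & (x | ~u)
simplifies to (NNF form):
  ~u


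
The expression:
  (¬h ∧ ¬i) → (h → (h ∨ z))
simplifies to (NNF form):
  True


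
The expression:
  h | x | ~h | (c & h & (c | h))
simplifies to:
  True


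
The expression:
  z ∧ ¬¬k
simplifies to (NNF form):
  k ∧ z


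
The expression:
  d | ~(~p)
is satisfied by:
  {d: True, p: True}
  {d: True, p: False}
  {p: True, d: False}


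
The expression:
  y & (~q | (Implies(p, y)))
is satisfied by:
  {y: True}


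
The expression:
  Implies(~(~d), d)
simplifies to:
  True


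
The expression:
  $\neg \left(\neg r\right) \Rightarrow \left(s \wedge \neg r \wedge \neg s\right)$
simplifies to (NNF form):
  $\neg r$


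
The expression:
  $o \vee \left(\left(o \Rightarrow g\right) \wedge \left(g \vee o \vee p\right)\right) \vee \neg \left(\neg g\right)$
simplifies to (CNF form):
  $g \vee o \vee p$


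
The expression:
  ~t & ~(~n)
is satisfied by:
  {n: True, t: False}


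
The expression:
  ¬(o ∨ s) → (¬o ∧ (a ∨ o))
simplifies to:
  a ∨ o ∨ s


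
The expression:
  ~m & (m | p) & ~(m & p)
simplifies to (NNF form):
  p & ~m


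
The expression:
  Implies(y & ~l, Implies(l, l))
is always true.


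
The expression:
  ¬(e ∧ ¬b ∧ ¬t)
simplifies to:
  b ∨ t ∨ ¬e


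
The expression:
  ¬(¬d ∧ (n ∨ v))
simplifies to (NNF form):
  d ∨ (¬n ∧ ¬v)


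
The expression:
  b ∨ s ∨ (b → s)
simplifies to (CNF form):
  True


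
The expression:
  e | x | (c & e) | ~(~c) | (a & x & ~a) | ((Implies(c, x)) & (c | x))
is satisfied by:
  {x: True, e: True, c: True}
  {x: True, e: True, c: False}
  {x: True, c: True, e: False}
  {x: True, c: False, e: False}
  {e: True, c: True, x: False}
  {e: True, c: False, x: False}
  {c: True, e: False, x: False}


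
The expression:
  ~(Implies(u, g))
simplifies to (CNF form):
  u & ~g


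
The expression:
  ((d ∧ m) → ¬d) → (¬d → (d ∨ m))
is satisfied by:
  {d: True, m: True}
  {d: True, m: False}
  {m: True, d: False}


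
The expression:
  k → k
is always true.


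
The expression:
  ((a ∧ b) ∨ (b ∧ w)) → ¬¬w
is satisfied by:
  {w: True, a: False, b: False}
  {w: False, a: False, b: False}
  {b: True, w: True, a: False}
  {b: True, w: False, a: False}
  {a: True, w: True, b: False}
  {a: True, w: False, b: False}
  {a: True, b: True, w: True}


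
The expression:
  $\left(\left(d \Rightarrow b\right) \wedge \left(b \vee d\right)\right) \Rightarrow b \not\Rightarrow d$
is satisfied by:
  {d: False, b: False}
  {b: True, d: False}
  {d: True, b: False}


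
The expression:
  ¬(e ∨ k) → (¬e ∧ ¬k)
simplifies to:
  True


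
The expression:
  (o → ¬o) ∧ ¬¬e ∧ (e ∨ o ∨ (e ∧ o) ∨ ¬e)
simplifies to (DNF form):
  e ∧ ¬o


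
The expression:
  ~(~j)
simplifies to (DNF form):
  j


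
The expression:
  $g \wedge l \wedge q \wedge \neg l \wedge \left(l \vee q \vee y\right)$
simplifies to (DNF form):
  $\text{False}$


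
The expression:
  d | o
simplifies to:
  d | o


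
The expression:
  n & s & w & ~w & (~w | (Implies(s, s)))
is never true.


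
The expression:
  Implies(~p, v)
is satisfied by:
  {v: True, p: True}
  {v: True, p: False}
  {p: True, v: False}


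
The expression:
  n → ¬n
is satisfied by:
  {n: False}


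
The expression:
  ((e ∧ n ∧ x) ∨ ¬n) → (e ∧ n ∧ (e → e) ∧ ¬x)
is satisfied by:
  {n: True, e: False, x: False}
  {n: True, x: True, e: False}
  {n: True, e: True, x: False}


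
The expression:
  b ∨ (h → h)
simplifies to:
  True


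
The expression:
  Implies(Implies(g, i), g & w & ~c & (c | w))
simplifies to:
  g & (w | ~i) & (~c | ~i)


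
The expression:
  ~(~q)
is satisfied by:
  {q: True}


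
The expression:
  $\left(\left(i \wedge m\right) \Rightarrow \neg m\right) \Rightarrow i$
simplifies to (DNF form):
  $i$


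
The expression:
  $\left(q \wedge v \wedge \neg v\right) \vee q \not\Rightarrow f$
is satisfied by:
  {q: True, f: False}


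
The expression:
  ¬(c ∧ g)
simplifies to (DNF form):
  ¬c ∨ ¬g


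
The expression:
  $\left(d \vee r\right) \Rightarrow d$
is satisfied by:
  {d: True, r: False}
  {r: False, d: False}
  {r: True, d: True}


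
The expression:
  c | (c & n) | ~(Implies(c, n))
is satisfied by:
  {c: True}


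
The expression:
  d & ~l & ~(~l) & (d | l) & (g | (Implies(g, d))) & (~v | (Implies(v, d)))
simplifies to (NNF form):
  False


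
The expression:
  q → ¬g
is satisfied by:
  {g: False, q: False}
  {q: True, g: False}
  {g: True, q: False}


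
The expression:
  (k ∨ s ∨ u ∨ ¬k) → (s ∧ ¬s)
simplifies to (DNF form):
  False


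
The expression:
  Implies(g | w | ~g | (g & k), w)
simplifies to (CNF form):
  w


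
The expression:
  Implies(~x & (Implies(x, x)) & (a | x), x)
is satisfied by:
  {x: True, a: False}
  {a: False, x: False}
  {a: True, x: True}


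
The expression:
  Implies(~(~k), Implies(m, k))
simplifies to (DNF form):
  True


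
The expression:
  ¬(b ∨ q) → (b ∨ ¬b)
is always true.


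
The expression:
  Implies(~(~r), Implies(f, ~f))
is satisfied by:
  {r: False, f: False}
  {f: True, r: False}
  {r: True, f: False}


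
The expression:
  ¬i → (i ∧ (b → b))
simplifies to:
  i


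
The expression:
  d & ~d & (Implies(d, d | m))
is never true.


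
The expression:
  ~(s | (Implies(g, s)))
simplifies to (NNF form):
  g & ~s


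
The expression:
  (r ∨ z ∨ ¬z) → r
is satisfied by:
  {r: True}


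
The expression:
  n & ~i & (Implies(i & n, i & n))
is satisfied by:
  {n: True, i: False}


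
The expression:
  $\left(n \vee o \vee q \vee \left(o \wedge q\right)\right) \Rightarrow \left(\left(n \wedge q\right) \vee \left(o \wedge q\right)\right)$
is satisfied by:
  {q: True, o: True, n: True}
  {q: True, o: True, n: False}
  {q: True, n: True, o: False}
  {o: False, n: False, q: False}


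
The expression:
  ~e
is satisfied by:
  {e: False}


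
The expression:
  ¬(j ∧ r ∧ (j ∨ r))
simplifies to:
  ¬j ∨ ¬r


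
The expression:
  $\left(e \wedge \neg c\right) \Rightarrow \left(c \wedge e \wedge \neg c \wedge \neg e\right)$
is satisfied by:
  {c: True, e: False}
  {e: False, c: False}
  {e: True, c: True}


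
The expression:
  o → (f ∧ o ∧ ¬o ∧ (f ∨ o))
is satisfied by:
  {o: False}


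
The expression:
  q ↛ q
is never true.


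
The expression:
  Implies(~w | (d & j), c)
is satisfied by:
  {c: True, w: True, j: False, d: False}
  {c: True, w: True, d: True, j: False}
  {c: True, w: True, j: True, d: False}
  {c: True, w: True, d: True, j: True}
  {c: True, j: False, d: False, w: False}
  {c: True, d: True, j: False, w: False}
  {c: True, j: True, d: False, w: False}
  {c: True, d: True, j: True, w: False}
  {w: True, j: False, d: False, c: False}
  {d: True, w: True, j: False, c: False}
  {w: True, j: True, d: False, c: False}


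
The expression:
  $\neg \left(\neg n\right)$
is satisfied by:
  {n: True}


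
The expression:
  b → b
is always true.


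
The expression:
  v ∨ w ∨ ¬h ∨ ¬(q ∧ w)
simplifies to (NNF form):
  True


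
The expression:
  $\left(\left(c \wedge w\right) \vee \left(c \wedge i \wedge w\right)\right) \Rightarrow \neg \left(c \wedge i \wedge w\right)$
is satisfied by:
  {w: False, c: False, i: False}
  {i: True, w: False, c: False}
  {c: True, w: False, i: False}
  {i: True, c: True, w: False}
  {w: True, i: False, c: False}
  {i: True, w: True, c: False}
  {c: True, w: True, i: False}


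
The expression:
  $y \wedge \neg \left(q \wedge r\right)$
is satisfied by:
  {y: True, q: False, r: False}
  {r: True, y: True, q: False}
  {q: True, y: True, r: False}


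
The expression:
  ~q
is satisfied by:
  {q: False}


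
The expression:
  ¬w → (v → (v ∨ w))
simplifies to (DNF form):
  True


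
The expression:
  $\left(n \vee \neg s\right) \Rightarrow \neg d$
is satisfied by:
  {s: True, n: False, d: False}
  {n: False, d: False, s: False}
  {s: True, n: True, d: False}
  {n: True, s: False, d: False}
  {d: True, s: True, n: False}


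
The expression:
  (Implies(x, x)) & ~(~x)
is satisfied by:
  {x: True}


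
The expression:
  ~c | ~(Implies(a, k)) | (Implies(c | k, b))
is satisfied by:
  {a: True, b: True, k: False, c: False}
  {b: True, k: False, c: False, a: False}
  {a: True, b: True, k: True, c: False}
  {b: True, k: True, c: False, a: False}
  {a: True, k: False, c: False, b: False}
  {a: False, k: False, c: False, b: False}
  {a: True, k: True, c: False, b: False}
  {k: True, a: False, c: False, b: False}
  {a: True, c: True, b: True, k: False}
  {c: True, b: True, a: False, k: False}
  {a: True, c: True, b: True, k: True}
  {c: True, b: True, k: True, a: False}
  {c: True, a: True, b: False, k: False}


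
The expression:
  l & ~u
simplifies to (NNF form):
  l & ~u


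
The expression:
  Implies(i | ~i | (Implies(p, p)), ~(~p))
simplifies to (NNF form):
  p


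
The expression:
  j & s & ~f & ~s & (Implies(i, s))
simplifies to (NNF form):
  False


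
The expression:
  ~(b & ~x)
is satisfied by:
  {x: True, b: False}
  {b: False, x: False}
  {b: True, x: True}


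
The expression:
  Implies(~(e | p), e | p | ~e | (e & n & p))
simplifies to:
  True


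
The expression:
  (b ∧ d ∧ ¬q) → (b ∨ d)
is always true.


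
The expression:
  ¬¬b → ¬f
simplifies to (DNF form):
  ¬b ∨ ¬f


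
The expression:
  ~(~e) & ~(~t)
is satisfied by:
  {t: True, e: True}


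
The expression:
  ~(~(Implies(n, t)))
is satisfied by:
  {t: True, n: False}
  {n: False, t: False}
  {n: True, t: True}


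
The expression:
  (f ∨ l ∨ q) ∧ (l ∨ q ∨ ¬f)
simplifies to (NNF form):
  l ∨ q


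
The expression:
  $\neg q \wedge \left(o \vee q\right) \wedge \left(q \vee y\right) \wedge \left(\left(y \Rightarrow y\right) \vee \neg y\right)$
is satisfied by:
  {o: True, y: True, q: False}


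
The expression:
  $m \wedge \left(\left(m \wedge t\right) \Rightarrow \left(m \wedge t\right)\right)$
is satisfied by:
  {m: True}


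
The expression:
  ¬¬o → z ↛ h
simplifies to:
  (z ∧ ¬h) ∨ ¬o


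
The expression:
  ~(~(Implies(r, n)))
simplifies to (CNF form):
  n | ~r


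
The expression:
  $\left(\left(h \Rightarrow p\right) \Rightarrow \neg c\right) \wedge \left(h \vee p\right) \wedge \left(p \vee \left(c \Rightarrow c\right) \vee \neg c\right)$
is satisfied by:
  {h: True, p: False, c: False}
  {c: True, h: True, p: False}
  {p: True, h: True, c: False}
  {p: True, h: False, c: False}


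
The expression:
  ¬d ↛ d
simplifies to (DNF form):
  True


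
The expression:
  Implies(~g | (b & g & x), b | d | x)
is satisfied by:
  {b: True, x: True, d: True, g: True}
  {b: True, x: True, d: True, g: False}
  {b: True, x: True, g: True, d: False}
  {b: True, x: True, g: False, d: False}
  {b: True, d: True, g: True, x: False}
  {b: True, d: True, g: False, x: False}
  {b: True, d: False, g: True, x: False}
  {b: True, d: False, g: False, x: False}
  {x: True, d: True, g: True, b: False}
  {x: True, d: True, g: False, b: False}
  {x: True, g: True, d: False, b: False}
  {x: True, g: False, d: False, b: False}
  {d: True, g: True, x: False, b: False}
  {d: True, x: False, g: False, b: False}
  {g: True, x: False, d: False, b: False}


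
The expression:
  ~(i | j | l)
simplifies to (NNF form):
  ~i & ~j & ~l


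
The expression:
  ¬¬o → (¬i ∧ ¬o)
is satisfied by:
  {o: False}


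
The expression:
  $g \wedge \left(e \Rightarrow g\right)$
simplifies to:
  $g$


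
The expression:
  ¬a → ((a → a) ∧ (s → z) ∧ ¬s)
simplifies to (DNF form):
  a ∨ ¬s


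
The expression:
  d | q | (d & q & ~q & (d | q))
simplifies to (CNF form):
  d | q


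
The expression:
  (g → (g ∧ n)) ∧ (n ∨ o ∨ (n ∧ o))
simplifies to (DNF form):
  n ∨ (o ∧ ¬g)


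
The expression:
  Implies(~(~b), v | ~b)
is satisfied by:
  {v: True, b: False}
  {b: False, v: False}
  {b: True, v: True}


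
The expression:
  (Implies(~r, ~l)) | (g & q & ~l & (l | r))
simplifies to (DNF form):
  r | ~l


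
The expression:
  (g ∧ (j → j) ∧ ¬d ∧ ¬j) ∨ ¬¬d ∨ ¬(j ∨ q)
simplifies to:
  d ∨ (g ∧ ¬j) ∨ (¬j ∧ ¬q)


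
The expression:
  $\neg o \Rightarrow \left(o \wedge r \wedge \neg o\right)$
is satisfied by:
  {o: True}


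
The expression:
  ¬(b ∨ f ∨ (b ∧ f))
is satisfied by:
  {f: False, b: False}


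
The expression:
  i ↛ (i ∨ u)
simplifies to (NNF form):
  False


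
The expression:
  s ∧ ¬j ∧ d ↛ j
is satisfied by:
  {s: True, d: True, j: False}


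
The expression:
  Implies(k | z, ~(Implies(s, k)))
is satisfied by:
  {s: True, k: False, z: False}
  {s: False, k: False, z: False}
  {z: True, s: True, k: False}


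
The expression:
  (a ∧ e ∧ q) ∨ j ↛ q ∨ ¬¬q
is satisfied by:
  {q: True, j: True}
  {q: True, j: False}
  {j: True, q: False}


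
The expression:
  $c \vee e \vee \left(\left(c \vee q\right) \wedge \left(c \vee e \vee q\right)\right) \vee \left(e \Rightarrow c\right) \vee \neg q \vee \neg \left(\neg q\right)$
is always true.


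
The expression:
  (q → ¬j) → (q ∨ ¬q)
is always true.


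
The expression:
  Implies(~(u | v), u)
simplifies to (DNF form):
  u | v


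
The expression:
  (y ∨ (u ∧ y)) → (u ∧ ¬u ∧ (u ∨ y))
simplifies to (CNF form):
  ¬y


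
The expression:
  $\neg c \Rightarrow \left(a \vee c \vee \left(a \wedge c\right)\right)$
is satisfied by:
  {a: True, c: True}
  {a: True, c: False}
  {c: True, a: False}


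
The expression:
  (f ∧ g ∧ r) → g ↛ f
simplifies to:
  ¬f ∨ ¬g ∨ ¬r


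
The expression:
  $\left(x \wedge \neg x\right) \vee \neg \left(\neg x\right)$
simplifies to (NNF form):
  $x$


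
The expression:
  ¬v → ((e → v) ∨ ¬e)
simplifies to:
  v ∨ ¬e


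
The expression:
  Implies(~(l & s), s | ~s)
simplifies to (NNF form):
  True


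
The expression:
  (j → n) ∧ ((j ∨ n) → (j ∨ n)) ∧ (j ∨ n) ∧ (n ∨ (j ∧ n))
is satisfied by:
  {n: True}


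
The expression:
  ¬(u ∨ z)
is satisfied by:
  {u: False, z: False}


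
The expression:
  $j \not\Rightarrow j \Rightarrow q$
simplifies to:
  $\text{True}$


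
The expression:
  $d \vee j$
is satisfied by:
  {d: True, j: True}
  {d: True, j: False}
  {j: True, d: False}


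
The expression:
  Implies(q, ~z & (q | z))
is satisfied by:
  {q: False, z: False}
  {z: True, q: False}
  {q: True, z: False}


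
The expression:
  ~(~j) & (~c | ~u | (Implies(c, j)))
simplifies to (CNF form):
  j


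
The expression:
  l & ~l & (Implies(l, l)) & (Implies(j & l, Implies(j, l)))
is never true.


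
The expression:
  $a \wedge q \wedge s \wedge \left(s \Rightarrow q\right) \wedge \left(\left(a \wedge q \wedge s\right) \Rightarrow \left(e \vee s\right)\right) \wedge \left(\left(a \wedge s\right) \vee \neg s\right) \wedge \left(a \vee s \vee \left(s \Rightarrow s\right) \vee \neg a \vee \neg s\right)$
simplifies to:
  $a \wedge q \wedge s$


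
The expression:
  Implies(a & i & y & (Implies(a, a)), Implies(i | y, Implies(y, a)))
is always true.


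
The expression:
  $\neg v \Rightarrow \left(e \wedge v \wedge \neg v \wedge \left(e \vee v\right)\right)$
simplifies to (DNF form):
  $v$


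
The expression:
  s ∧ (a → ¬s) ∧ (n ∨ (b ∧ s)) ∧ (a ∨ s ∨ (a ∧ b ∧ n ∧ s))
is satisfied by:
  {n: True, b: True, s: True, a: False}
  {n: True, s: True, b: False, a: False}
  {b: True, s: True, n: False, a: False}


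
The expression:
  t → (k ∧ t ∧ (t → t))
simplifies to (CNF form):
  k ∨ ¬t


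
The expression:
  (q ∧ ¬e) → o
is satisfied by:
  {o: True, e: True, q: False}
  {o: True, e: False, q: False}
  {e: True, o: False, q: False}
  {o: False, e: False, q: False}
  {o: True, q: True, e: True}
  {o: True, q: True, e: False}
  {q: True, e: True, o: False}
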